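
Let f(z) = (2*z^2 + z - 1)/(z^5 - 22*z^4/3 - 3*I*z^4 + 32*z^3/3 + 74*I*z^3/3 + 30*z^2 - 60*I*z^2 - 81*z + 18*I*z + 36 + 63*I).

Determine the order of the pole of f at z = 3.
Factor the denominator:
  z^5 - 22*z^4/3 - 3*I*z^4 + 32*z^3/3 + 74*I*z^3/3 + 30*z^2 - 60*I*z^2 - 81*z + 18*I*z + 36 + 63*I = (z - 3)^3*(z + 1 - 2*I)*(z + 2/3 - I)

The numerator P(z) = 2*z^2 + z - 1 has P(3) = 20 ≠ 0, so no factor of (z - 3) cancels.
Near z = 3 we can therefore write f(z) = g(z)/(z - 3)^3 with g analytic at 3 and g(3) ≠ 0 (g is the numerator divided by the remaining denominator factors).

Hence z = 3 is a pole of order 3.

Final answer: 3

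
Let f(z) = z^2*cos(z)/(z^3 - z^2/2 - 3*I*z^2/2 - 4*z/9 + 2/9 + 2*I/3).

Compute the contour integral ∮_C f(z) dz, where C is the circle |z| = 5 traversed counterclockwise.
pi*(-432/2665 + 704*I/2665)*cos(2/3) + pi*(432/2665 + 4626*I/2665)*cos(1/2 + 3*I/2)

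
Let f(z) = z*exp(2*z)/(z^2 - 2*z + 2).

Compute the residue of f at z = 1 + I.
Write f(z) = P(z)/Q(z) with P(z) = z*exp(2*z) and Q(z) = z^2 - 2*z + 2.
The denominator factors as Q(z) = (z - 1 + I)*(z - 1 - I), so z = 1 + I is a simple zero of Q and P is analytic there; z = 1 + I is therefore a simple pole and
  Res(f, z₀) = P(z₀)/Q'(z₀).

Q'(z) = 2*z - 2, so Q'(1 + I) = 2*I.
P(1 + I) = (1 + I)*exp(2 + 2*I).

Res(f, 1 + I) = ((1 + I)*exp(2 + 2*I))/(2*I) = (1/2 - I/2)*exp(2 + 2*I)

Final answer: (1/2 - I/2)*exp(2 + 2*I)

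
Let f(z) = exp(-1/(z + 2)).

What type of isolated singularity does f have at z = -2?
essential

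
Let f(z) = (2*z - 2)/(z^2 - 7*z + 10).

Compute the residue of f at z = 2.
Write f(z) = P(z)/Q(z) with P(z) = 2*z - 2 and Q(z) = z^2 - 7*z + 10.
The denominator factors as Q(z) = (z - 5)*(z - 2), so z = 2 is a simple zero of Q and P is analytic there; z = 2 is therefore a simple pole and
  Res(f, z₀) = P(z₀)/Q'(z₀).

Q'(z) = 2*z - 7, so Q'(2) = -3.
P(2) = 2.

Res(f, 2) = (2)/(-3) = -2/3

Final answer: -2/3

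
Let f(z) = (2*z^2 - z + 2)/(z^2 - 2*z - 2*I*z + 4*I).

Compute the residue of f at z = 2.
2 + 2*I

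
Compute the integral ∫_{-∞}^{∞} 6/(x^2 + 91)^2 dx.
Let f(z) = 6/(z^2 + 91)^2. The denominator has no real zeros and deg Q - deg P = 4 ≥ 2, so the integral of f over the upper semicircle |z| = R tends to 0 as R → ∞. Closing the contour in the upper half-plane,
  ∫_{-∞}^{∞} f(x) dx = 2πi · Σ Res(f, z_k)  over the poles with Im z_k > 0.

Zeros of the denominator: z^2 + 91 = 0 gives z = ±sqrt(91)*I.
Upper half-plane: z = sqrt(91)*I (a pole of order 2).

Write f(z) = g(z)/(z - sqrt(91)*I)^2 with g(z) = 6/(z + sqrt(91)*I)^2. For a double pole, Res(f, z₀) = g'(z₀):
  g'(z) = -12/(z + sqrt(91)*I)^3
  Res(f, sqrt(91)*I) = g'(sqrt(91)*I) = -3*sqrt(91)*I/16562

∫_{-∞}^{∞} f(x) dx = 2πi · (-3*sqrt(91)*I/16562) = 3*sqrt(91)*pi/8281

Final answer: 3*sqrt(91)*pi/8281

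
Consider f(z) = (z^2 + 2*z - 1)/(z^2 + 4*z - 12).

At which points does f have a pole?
The singularities of f are the zeros of the denominator. Factoring,
  z^2 + 4*z - 12 = (z - 2)*(z + 6)
so the candidates are z = 2, z = -6.

Check the numerator P(z) = z^2 + 2*z - 1 at each one:
  P(2) = 7 ≠ 0, so z = 2 is a (simple) pole.
  P(-6) = 23 ≠ 0, so z = -6 is a (simple) pole.

Poles of f: {-6, 2}

Final answer: {-6, 2}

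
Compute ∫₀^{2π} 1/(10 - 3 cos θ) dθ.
Call the integral J. The integrand is 2π-periodic and we integrate over a full period, so shifting θ does not change the value (θ → θ + π flips the sign of the trig term). Hence
  J = ∫₀^{2π} dθ/(10 + 3 cos θ).
Put z = e^{iθ}: then cos θ = (z + 1/z)/2, dθ = dz/(iz), and z runs once counterclockwise around |z| = 1:
  J = ∮_{|z|=1} 1/(10 + 3*(z + 1/z)/2) · dz/(iz) = (2/i) ∮_{|z|=1} dz/(3*z^2 + 20*z + 3).
The roots of 3*z^2 + 20*z + 3 are z = (-10 ± sqrt(10^2 - 3^2))/3, with sqrt(91) = sqrt(91); their product is 1, so only z₊ = -10/3 + sqrt(91)/3 lies inside the unit circle (z₋ = -10/3 - sqrt(91)/3 lies outside).
z₊ is a simple zero of q(z) = 3*z^2 + 20*z + 3, so Res(1/q, z₊) = 1/q'(z₊) with q'(z) = 6*z + 20; and q'(z₊) = 3*(z₊ - z₋) = 2*sqrt(91).
Therefore J = (2/i) · 2πi · 1/(2*sqrt(91)) = 2*pi/(sqrt(91)) = 2*sqrt(91)*pi/91

Final answer: 2*sqrt(91)*pi/91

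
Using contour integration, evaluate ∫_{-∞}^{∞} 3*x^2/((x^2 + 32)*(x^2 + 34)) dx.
Let f(z) = 3*z^2/((z^2 + 32)*(z^2 + 34)). The denominator has no real zeros and deg Q - deg P = 2 ≥ 2, so the integral of f over the upper semicircle |z| = R tends to 0 as R → ∞. Closing the contour in the upper half-plane,
  ∫_{-∞}^{∞} f(x) dx = 2πi · Σ Res(f, z_k)  over the poles with Im z_k > 0.

Zeros of the denominator: z^2 + 32 = 0 gives z = ±4*sqrt(2)*I; z^2 + 34 = 0 gives z = ±sqrt(34)*I.
Upper half-plane: z = 4*sqrt(2)*I, z = sqrt(34)*I (simple).

Each pole is a simple zero of Q(z) = z^4 + 66*z^2 + 1088, so Res(f, z₀) = P(z₀)/Q'(z₀) with P(z) = 3*z^2, Q'(z) = 4*z^3 + 132*z:
  Res(f, 4*sqrt(2)*I) = (-96)/(16*sqrt(2)*I) = 3*sqrt(2)*I
  Res(f, sqrt(34)*I) = (-102)/(-4*sqrt(34)*I) = -3*sqrt(34)*I/4

Sum of residues: 3*I*(-sqrt(34) + 4*sqrt(2))/4
∫_{-∞}^{∞} f(x) dx = 2πi · (3*I*(-sqrt(34) + 4*sqrt(2))/4) = 3*pi*(-4*sqrt(2) + sqrt(34))/2

Final answer: 3*pi*(-4*sqrt(2) + sqrt(34))/2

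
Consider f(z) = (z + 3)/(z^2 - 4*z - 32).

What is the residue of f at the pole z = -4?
Write f(z) = P(z)/Q(z) with P(z) = z + 3 and Q(z) = z^2 - 4*z - 32.
The denominator factors as Q(z) = (z + 4)*(z - 8), so z = -4 is a simple zero of Q and P is analytic there; z = -4 is therefore a simple pole and
  Res(f, z₀) = P(z₀)/Q'(z₀).

Q'(z) = 2*z - 4, so Q'(-4) = -12.
P(-4) = -1.

Res(f, -4) = (-1)/(-12) = 1/12

Final answer: 1/12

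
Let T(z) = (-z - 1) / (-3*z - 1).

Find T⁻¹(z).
Set w = T(z) = (-z - 1) / (-3*z - 1) and solve for z:
  w*(-3*z - 1) = -z - 1
  -w + z*(1 - 3*w) + 1 = 0
  z*(1 - 3*w) = w - 1
  z = (1 - w)/(3*w - 1)
Renaming the variable, T⁻¹(z) = (-z + 1)/(3*z - 1).
(Check: ad - bc = -2 ≠ 0, so T is invertible.)

Final answer: (-z + 1)/(3*z - 1)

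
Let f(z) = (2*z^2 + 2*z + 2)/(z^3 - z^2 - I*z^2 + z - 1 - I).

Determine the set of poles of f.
{-I, I, 1 + I}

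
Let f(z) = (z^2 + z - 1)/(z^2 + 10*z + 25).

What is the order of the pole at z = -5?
Factor the denominator:
  z^2 + 10*z + 25 = (z + 5)^2

The numerator P(z) = z^2 + z - 1 has P(-5) = 19 ≠ 0, so no factor of (z + 5) cancels.
Near z = -5 we can therefore write f(z) = g(z)/(z + 5)^2 with g analytic at -5 and g(-5) ≠ 0 (g is just the numerator).

Hence z = -5 is a pole of order 2.

Final answer: 2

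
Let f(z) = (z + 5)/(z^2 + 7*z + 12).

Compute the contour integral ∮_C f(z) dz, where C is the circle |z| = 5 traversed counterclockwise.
By the residue theorem, ∮_C f(z) dz = 2πi · (sum of the residues of f at the poles inside |z| = 5).

The denominator factors as (z + 3)*(z + 4), so the singularities of f are simple poles at z = -3, z = -4.
  |-3|² = 9 < 25 = 5², so this pole is inside the contour.
  |-4|² = 16 < 25 = 5², so this pole is inside the contour.

With P(z) = z + 5 and Q(z) = z^2 + 7*z + 12, each pole is simple, so Res(f, z₀) = P(z₀)/Q'(z₀) with Q'(z) = 2*z + 7.
  Res(f, -3) = P(-3)/Q'(-3) = (2)/(1) = 2
  Res(f, -4) = P(-4)/Q'(-4) = (1)/(-1) = -1

Sum of residues inside C: 1
∮_C f(z) dz = 2πi · (1) = 2*I*pi

Final answer: 2*I*pi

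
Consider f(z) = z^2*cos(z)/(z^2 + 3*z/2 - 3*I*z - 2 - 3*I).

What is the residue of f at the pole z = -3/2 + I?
(9/26 + 23*I/13)*cos(3/2 - I)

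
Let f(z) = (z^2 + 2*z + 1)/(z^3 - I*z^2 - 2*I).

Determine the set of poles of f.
The singularities of f are the zeros of the denominator. Factoring,
  z^3 - I*z^2 - 2*I = (z - 1 - I)*(z + 1 - I)*(z + I)
so the candidates are z = 1 + I, z = -1 + I, z = -I.

Check the numerator P(z) = z^2 + 2*z + 1 at each one:
  P(1 + I) = 3 + 4*I ≠ 0, so z = 1 + I is a (simple) pole.
  P(-1 + I) = -1 ≠ 0, so z = -1 + I is a (simple) pole.
  P(-I) = -2*I ≠ 0, so z = -I is a (simple) pole.

Poles of f: {-1 + I, -I, 1 + I}

Final answer: {-1 + I, -I, 1 + I}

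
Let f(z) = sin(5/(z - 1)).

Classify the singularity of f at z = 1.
Let u = z - 1. Then
  sin(5/u) = Σ_{k≥0} (-1)^k (5)^(2k+1)/((2k+1)!·u^(2k+1)) = 5/u - 125/(6*u^3) + 625/(24*u^5) + ...
which has infinitely many negative powers of u, so sin(5/(z - 1)) has an essential singularity at z = 1.
So the singularity is essential.

Final answer: essential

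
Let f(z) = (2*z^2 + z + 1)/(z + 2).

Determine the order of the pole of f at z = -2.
Factor the denominator:
  z + 2 = (z + 2)

The numerator P(z) = 2*z^2 + z + 1 has P(-2) = 7 ≠ 0, so no factor of (z + 2) cancels.
Near z = -2 we can therefore write f(z) = g(z)/(z + 2) with g analytic at -2 and g(-2) ≠ 0 (g is just the numerator).

Hence z = -2 is a pole of order 1.

Final answer: 1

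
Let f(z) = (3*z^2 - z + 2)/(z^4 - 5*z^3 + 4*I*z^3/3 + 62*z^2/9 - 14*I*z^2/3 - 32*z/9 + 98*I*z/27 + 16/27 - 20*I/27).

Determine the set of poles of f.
The singularities of f are the zeros of the denominator. Factoring,
  z^4 - 5*z^3 + 4*I*z^3/3 + 62*z^2/9 - 14*I*z^2/3 - 32*z/9 + 98*I*z/27 + 16/27 - 20*I/27 = (z - 3 + I/3)*(z - 2/3)*(z - 1/3)*(z - 1 + I)
so the candidates are z = 3 - I/3, z = 2/3, z = 1/3, z = 1 - I.

Check the numerator P(z) = 3*z^2 - z + 2 at each one:
  P(3 - I/3) = 77/3 - 17*I/3 ≠ 0, so z = 3 - I/3 is a (simple) pole.
  P(2/3) = 8/3 ≠ 0, so z = 2/3 is a (simple) pole.
  P(1/3) = 2 ≠ 0, so z = 1/3 is a (simple) pole.
  P(1 - I) = 1 - 5*I ≠ 0, so z = 1 - I is a (simple) pole.

Poles of f: {1/3, 2/3, 1 - I, 3 - I/3}

Final answer: {1/3, 2/3, 1 - I, 3 - I/3}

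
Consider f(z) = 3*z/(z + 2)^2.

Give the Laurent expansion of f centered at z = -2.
-6/(z + 2)^2 + 3/(z + 2)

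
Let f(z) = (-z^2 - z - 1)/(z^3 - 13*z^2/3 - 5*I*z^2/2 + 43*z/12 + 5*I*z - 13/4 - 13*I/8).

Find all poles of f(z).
The singularities of f are the zeros of the denominator. Factoring,
  z^3 - 13*z^2/3 - 5*I*z^2/2 + 43*z/12 + 5*I*z - 13/4 - 13*I/8 = (z - 1/3 + I/2)*(z - 3 - 3*I/2)*(z - 1 - 3*I/2)
so the candidates are z = 1/3 - I/2, z = 3 + 3*I/2, z = 1 + 3*I/2.

Check the numerator P(z) = -z^2 - z - 1 at each one:
  P(1/3 - I/2) = -43/36 + 5*I/6 ≠ 0, so z = 1/3 - I/2 is a (simple) pole.
  P(3 + 3*I/2) = -43/4 - 21*I/2 ≠ 0, so z = 3 + 3*I/2 is a (simple) pole.
  P(1 + 3*I/2) = -3/4 - 9*I/2 ≠ 0, so z = 1 + 3*I/2 is a (simple) pole.

Poles of f: {1/3 - I/2, 1 + 3*I/2, 3 + 3*I/2}

Final answer: {1/3 - I/2, 1 + 3*I/2, 3 + 3*I/2}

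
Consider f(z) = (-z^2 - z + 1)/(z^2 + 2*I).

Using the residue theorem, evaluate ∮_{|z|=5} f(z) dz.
By the residue theorem, ∮_C f(z) dz = 2πi · (sum of the residues of f at the poles inside |z| = 5).

The denominator factors as (z + 1 - I)*(z - 1 + I), so the singularities of f are simple poles at z = -1 + I, z = 1 - I.
  |-1 + I|² = 2 < 25 = 5², so this pole is inside the contour.
  |1 - I|² = 2 < 25 = 5², so this pole is inside the contour.

With P(z) = -z^2 - z + 1 and Q(z) = z^2 + 2*I, each pole is simple, so Res(f, z₀) = P(z₀)/Q'(z₀) with Q'(z) = 2*z.
  Res(f, -1 + I) = P(-1 + I)/Q'(-1 + I) = (2 + I)/(-2 + 2*I) = -1/4 - 3*I/4
  Res(f, 1 - I) = P(1 - I)/Q'(1 - I) = (3*I)/(2 - 2*I) = -3/4 + 3*I/4

Sum of residues inside C: -1
∮_C f(z) dz = 2πi · (-1) = -2*I*pi

Final answer: -2*I*pi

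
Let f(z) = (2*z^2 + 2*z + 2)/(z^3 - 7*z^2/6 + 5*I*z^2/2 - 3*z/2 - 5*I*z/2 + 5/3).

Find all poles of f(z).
{-1/3 - I, 1/2 - 3*I/2, 1}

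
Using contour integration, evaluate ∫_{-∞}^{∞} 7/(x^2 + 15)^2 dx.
Let f(z) = 7/(z^2 + 15)^2. The denominator has no real zeros and deg Q - deg P = 4 ≥ 2, so the integral of f over the upper semicircle |z| = R tends to 0 as R → ∞. Closing the contour in the upper half-plane,
  ∫_{-∞}^{∞} f(x) dx = 2πi · Σ Res(f, z_k)  over the poles with Im z_k > 0.

Zeros of the denominator: z^2 + 15 = 0 gives z = ±sqrt(15)*I.
Upper half-plane: z = sqrt(15)*I (a pole of order 2).

Write f(z) = g(z)/(z - sqrt(15)*I)^2 with g(z) = 7/(z + sqrt(15)*I)^2. For a double pole, Res(f, z₀) = g'(z₀):
  g'(z) = -14/(z + sqrt(15)*I)^3
  Res(f, sqrt(15)*I) = g'(sqrt(15)*I) = -7*sqrt(15)*I/900

∫_{-∞}^{∞} f(x) dx = 2πi · (-7*sqrt(15)*I/900) = 7*sqrt(15)*pi/450

Final answer: 7*sqrt(15)*pi/450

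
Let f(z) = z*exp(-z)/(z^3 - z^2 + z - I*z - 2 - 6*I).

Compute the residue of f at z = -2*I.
Write f(z) = P(z)/Q(z) with P(z) = z*exp(-z) and Q(z) = z^3 - z^2 + z - I*z - 2 - 6*I.
The denominator factors as Q(z) = (z - 2 - I)*(z + 1 - I)*(z + 2*I), so z = -2*I is a simple zero of Q and P is analytic there; z = -2*I is therefore a simple pole and
  Res(f, z₀) = P(z₀)/Q'(z₀).

Q'(z) = 3*z^2 - 2*z + 1 - I, so Q'(-2*I) = -11 + 3*I.
P(-2*I) = -2*I*exp(2*I).

Res(f, -2*I) = (-2*I*exp(2*I))/(-11 + 3*I) = (-3/65 + 11*I/65)*exp(2*I)

Final answer: (-3/65 + 11*I/65)*exp(2*I)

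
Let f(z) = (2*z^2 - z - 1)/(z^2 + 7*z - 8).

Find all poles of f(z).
{-8}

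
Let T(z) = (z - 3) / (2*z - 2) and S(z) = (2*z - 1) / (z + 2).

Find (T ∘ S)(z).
(T ∘ S)(z) = T(S(z)) = ((1)*S(z) + (-3))/((2)*S(z) + (-2)). Multiply numerator and denominator by z + 2:
  numerator:   (1)*(2*z - 1) + (-3)*(z + 2) = -z - 7
  denominator: (2)*(2*z - 1) + (-2)*(z + 2) = 2*z - 6
(T ∘ S)(z) = (-z - 7)/(2*z - 6)

Final answer: (-z - 7)/(2*z - 6)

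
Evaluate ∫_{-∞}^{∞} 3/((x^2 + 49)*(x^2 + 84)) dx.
Let f(z) = 3/((z^2 + 49)*(z^2 + 84)). The denominator has no real zeros and deg Q - deg P = 4 ≥ 2, so the integral of f over the upper semicircle |z| = R tends to 0 as R → ∞. Closing the contour in the upper half-plane,
  ∫_{-∞}^{∞} f(x) dx = 2πi · Σ Res(f, z_k)  over the poles with Im z_k > 0.

Zeros of the denominator: z^2 + 49 = 0 gives z = ±7*I; z^2 + 84 = 0 gives z = ±2*sqrt(21)*I.
Upper half-plane: z = 7*I, z = 2*sqrt(21)*I (simple).

Each pole is a simple zero of Q(z) = z^4 + 133*z^2 + 4116, so Res(f, z₀) = P(z₀)/Q'(z₀) with P(z) = 3, Q'(z) = 4*z^3 + 266*z:
  Res(f, 7*I) = (3)/(490*I) = -3*I/490
  Res(f, 2*sqrt(21)*I) = (3)/(-140*sqrt(21)*I) = sqrt(21)*I/980

Sum of residues: I*(-6 + sqrt(21))/980
∫_{-∞}^{∞} f(x) dx = 2πi · (I*(-6 + sqrt(21))/980) = pi*(6 - sqrt(21))/490

Final answer: pi*(6 - sqrt(21))/490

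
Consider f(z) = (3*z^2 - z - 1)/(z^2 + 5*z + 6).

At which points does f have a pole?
The singularities of f are the zeros of the denominator. Factoring,
  z^2 + 5*z + 6 = (z + 2)*(z + 3)
so the candidates are z = -2, z = -3.

Check the numerator P(z) = 3*z^2 - z - 1 at each one:
  P(-2) = 13 ≠ 0, so z = -2 is a (simple) pole.
  P(-3) = 29 ≠ 0, so z = -3 is a (simple) pole.

Poles of f: {-3, -2}

Final answer: {-3, -2}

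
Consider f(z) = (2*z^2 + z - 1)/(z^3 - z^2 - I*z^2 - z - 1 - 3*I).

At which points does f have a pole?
The singularities of f are the zeros of the denominator. Factoring,
  z^3 - z^2 - I*z^2 - z - 1 - 3*I = (z + I)*(z + 1 - I)*(z - 2 - I)
so the candidates are z = -I, z = -1 + I, z = 2 + I.

Check the numerator P(z) = 2*z^2 + z - 1 at each one:
  P(-I) = -3 - I ≠ 0, so z = -I is a (simple) pole.
  P(-1 + I) = -2 - 3*I ≠ 0, so z = -1 + I is a (simple) pole.
  P(2 + I) = 7 + 9*I ≠ 0, so z = 2 + I is a (simple) pole.

Poles of f: {-1 + I, -I, 2 + I}

Final answer: {-1 + I, -I, 2 + I}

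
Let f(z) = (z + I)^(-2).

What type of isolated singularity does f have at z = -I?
pole of order 2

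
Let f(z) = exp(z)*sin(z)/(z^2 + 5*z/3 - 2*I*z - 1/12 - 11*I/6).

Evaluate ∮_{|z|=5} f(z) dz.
By the residue theorem, ∮_C f(z) dz = 2πi · (sum of the residues of f at the poles inside |z| = 5).

The denominator factors as (z + 2/3 - 3*I/2)*(z + 1 - I/2), so the singularities of f are simple poles at z = -2/3 + 3*I/2, z = -1 + I/2.
  |-2/3 + 3*I/2|² = 97/36 < 25 = 5², so this pole is inside the contour.
  |-1 + I/2|² = 5/4 < 25 = 5², so this pole is inside the contour.

With P(z) = exp(z)*sin(z) and Q(z) = z^2 + 5*z/3 - 2*I*z - 1/12 - 11*I/6, each pole is simple, so Res(f, z₀) = P(z₀)/Q'(z₀) with Q'(z) = 2*z + 5/3 - 2*I.
  Res(f, -2/3 + 3*I/2) = P(-2/3 + 3*I/2)/Q'(-2/3 + 3*I/2) = (-exp(-2/3 + 3*I/2)*sin(2/3 - 3*I/2))/(1/3 + I) = (-3/10 + 9*I/10)*exp(-2/3 + 3*I/2)*sin(2/3 - 3*I/2)
  Res(f, -1 + I/2) = P(-1 + I/2)/Q'(-1 + I/2) = (-exp(-1 + I/2)*sin(1 - I/2))/(-1/3 - I) = (3/10 - 9*I/10)*exp(-1 + I/2)*sin(1 - I/2)

Sum of residues inside C: (3/10 - 9*I/10)*exp(-1 + I/2)*sin(1 - I/2) + (-3/10 + 9*I/10)*exp(-2/3 + 3*I/2)*sin(2/3 - 3*I/2)
∮_C f(z) dz = 2πi · ((3/10 - 9*I/10)*exp(-1 + I/2)*sin(1 - I/2) + (-3/10 + 9*I/10)*exp(-2/3 + 3*I/2)*sin(2/3 - 3*I/2)) = pi*(-9/5 - 3*I/5)*exp(-2/3 + 3*I/2)*sin(2/3 - 3*I/2) + pi*(9/5 + 3*I/5)*exp(-1 + I/2)*sin(1 - I/2)

Final answer: pi*(-9/5 - 3*I/5)*exp(-2/3 + 3*I/2)*sin(2/3 - 3*I/2) + pi*(9/5 + 3*I/5)*exp(-1 + I/2)*sin(1 - I/2)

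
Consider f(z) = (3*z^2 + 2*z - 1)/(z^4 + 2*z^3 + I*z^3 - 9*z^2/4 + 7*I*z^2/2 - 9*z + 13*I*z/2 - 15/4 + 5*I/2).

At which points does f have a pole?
{-2 - I, -3/2 + I, -1/2, 2 - I}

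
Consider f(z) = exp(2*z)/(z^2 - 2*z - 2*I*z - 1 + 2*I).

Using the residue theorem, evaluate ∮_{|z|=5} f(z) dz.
I*pi*exp(4 + 2*I) - I*pi*exp(2*I)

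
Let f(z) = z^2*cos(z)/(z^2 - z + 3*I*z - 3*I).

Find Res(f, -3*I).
Write f(z) = P(z)/Q(z) with P(z) = z^2*cos(z) and Q(z) = z^2 - z + 3*I*z - 3*I.
The denominator factors as Q(z) = (z - 1)*(z + 3*I), so z = -3*I is a simple zero of Q and P is analytic there; z = -3*I is therefore a simple pole and
  Res(f, z₀) = P(z₀)/Q'(z₀).

Q'(z) = 2*z - 1 + 3*I, so Q'(-3*I) = -1 - 3*I.
P(-3*I) = -9*cosh(3).

Res(f, -3*I) = (-9*cosh(3))/(-1 - 3*I) = (9/10 - 27*I/10)*cosh(3)

Final answer: (9/10 - 27*I/10)*cosh(3)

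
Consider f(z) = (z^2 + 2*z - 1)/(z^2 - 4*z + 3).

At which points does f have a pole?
The singularities of f are the zeros of the denominator. Factoring,
  z^2 - 4*z + 3 = (z - 1)*(z - 3)
so the candidates are z = 1, z = 3.

Check the numerator P(z) = z^2 + 2*z - 1 at each one:
  P(1) = 2 ≠ 0, so z = 1 is a (simple) pole.
  P(3) = 14 ≠ 0, so z = 3 is a (simple) pole.

Poles of f: {1, 3}

Final answer: {1, 3}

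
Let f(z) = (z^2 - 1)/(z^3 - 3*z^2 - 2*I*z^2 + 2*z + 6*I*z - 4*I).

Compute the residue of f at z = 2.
Write f(z) = P(z)/Q(z) with P(z) = z^2 - 1 and Q(z) = z^3 - 3*z^2 - 2*I*z^2 + 2*z + 6*I*z - 4*I.
The denominator factors as Q(z) = (z - 2*I)*(z - 2)*(z - 1), so z = 2 is a simple zero of Q and P is analytic there; z = 2 is therefore a simple pole and
  Res(f, z₀) = P(z₀)/Q'(z₀).

Q'(z) = 3*z^2 - 6*z - 4*I*z + 2 + 6*I, so Q'(2) = 2 - 2*I.
P(2) = 3.

Res(f, 2) = (3)/(2 - 2*I) = 3/4 + 3*I/4

Final answer: 3/4 + 3*I/4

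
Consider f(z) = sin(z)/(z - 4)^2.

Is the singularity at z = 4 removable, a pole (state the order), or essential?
Write f(z) = g(z)/(z - 4)^2 with g(z) = sin(z).
g is entire and g(4) = sin(4) ≠ 0, so no factor of (z - 4) cancels: the Laurent expansion of f about z = 4 starts at the power -2, i.e. lim_{z→z₀} (z - z₀)^2 f(z) = sin(4) is finite and nonzero.
So z = 4 is a pole of order 2.

Final answer: pole of order 2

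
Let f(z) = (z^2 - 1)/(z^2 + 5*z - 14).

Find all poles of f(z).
The singularities of f are the zeros of the denominator. Factoring,
  z^2 + 5*z - 14 = (z - 2)*(z + 7)
so the candidates are z = 2, z = -7.

Check the numerator P(z) = z^2 - 1 at each one:
  P(2) = 3 ≠ 0, so z = 2 is a (simple) pole.
  P(-7) = 48 ≠ 0, so z = -7 is a (simple) pole.

Poles of f: {-7, 2}

Final answer: {-7, 2}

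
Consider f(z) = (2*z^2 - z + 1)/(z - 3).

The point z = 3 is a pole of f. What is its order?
Factor the denominator:
  z - 3 = (z - 3)

The numerator P(z) = 2*z^2 - z + 1 has P(3) = 16 ≠ 0, so no factor of (z - 3) cancels.
Near z = 3 we can therefore write f(z) = g(z)/(z - 3) with g analytic at 3 and g(3) ≠ 0 (g is just the numerator).

Hence z = 3 is a pole of order 1.

Final answer: 1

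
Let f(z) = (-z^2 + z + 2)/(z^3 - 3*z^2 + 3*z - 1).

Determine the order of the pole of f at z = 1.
Factor the denominator:
  z^3 - 3*z^2 + 3*z - 1 = (z - 1)^3

The numerator P(z) = -z^2 + z + 2 has P(1) = 2 ≠ 0, so no factor of (z - 1) cancels.
Near z = 1 we can therefore write f(z) = g(z)/(z - 1)^3 with g analytic at 1 and g(1) ≠ 0 (g is just the numerator).

Hence z = 1 is a pole of order 3.

Final answer: 3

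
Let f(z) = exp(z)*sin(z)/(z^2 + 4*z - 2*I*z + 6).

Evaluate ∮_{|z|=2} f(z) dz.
By the residue theorem, ∮_C f(z) dz = 2πi · (sum of the residues of f at the poles inside |z| = 2).

The denominator factors as (z + 3 - 3*I)*(z + 1 + I), so the singularities of f are simple poles at z = -3 + 3*I, z = -1 - I.
  |-3 + 3*I|² = 18 > 4 = 2², so this pole is outside the contour.
  |-1 - I|² = 2 < 4 = 2², so this pole is inside the contour.

With P(z) = exp(z)*sin(z) and Q(z) = z^2 + 4*z - 2*I*z + 6, each pole is simple, so Res(f, z₀) = P(z₀)/Q'(z₀) with Q'(z) = 2*z + 4 - 2*I.
  Res(f, -1 - I) = P(-1 - I)/Q'(-1 - I) = (-exp(-1 - I)*sin(1 + I))/(2 - 4*I) = (-1/10 - I/5)*exp(-1 - I)*sin(1 + I)

∮_C f(z) dz = 2πi · ((-1/10 - I/5)*exp(-1 - I)*sin(1 + I)) = pi*(2/5 - I/5)*exp(-1 - I)*sin(1 + I)

Final answer: pi*(2/5 - I/5)*exp(-1 - I)*sin(1 + I)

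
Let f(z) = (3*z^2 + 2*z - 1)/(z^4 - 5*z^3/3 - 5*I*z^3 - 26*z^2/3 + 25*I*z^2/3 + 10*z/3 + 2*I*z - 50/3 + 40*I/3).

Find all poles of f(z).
The singularities of f are the zeros of the denominator. Factoring,
  z^4 - 5*z^3/3 - 5*I*z^3 - 26*z^2/3 + 25*I*z^2/3 + 10*z/3 + 2*I*z - 50/3 + 40*I/3 = (z + I)*(z + 1/3 - 3*I)*(z + 1 - 2*I)*(z - 3 - I)
so the candidates are z = -I, z = -1/3 + 3*I, z = -1 + 2*I, z = 3 + I.

Check the numerator P(z) = 3*z^2 + 2*z - 1 at each one:
  P(-I) = -4 - 2*I ≠ 0, so z = -I is a (simple) pole.
  P(-1/3 + 3*I) = -85/3 ≠ 0, so z = -1/3 + 3*I is a (simple) pole.
  P(-1 + 2*I) = -12 - 8*I ≠ 0, so z = -1 + 2*I is a (simple) pole.
  P(3 + I) = 29 + 20*I ≠ 0, so z = 3 + I is a (simple) pole.

Poles of f: {-1 + 2*I, -1/3 + 3*I, -I, 3 + I}

Final answer: {-1 + 2*I, -1/3 + 3*I, -I, 3 + I}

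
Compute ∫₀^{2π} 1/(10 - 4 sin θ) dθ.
Call the integral J. The integrand is 2π-periodic and we integrate over a full period, so shifting θ does not change the value (θ → θ + π/2 turns sin θ into cos θ; θ → θ + π flips the sign of the trig term). Hence
  J = ∫₀^{2π} dθ/(10 + 4 cos θ).
Put z = e^{iθ}: then cos θ = (z + 1/z)/2, dθ = dz/(iz), and z runs once counterclockwise around |z| = 1:
  J = ∮_{|z|=1} 1/(10 + 4*(z + 1/z)/2) · dz/(iz) = (2/i) ∮_{|z|=1} dz/(4*z^2 + 20*z + 4).
The roots of 4*z^2 + 20*z + 4 are z = (-10 ± sqrt(10^2 - 4^2))/4, with sqrt(84) = 2*sqrt(21); their product is 1, so only z₊ = -5/2 + sqrt(21)/2 lies inside the unit circle (z₋ = -5/2 - sqrt(21)/2 lies outside).
z₊ is a simple zero of q(z) = 4*z^2 + 20*z + 4, so Res(1/q, z₊) = 1/q'(z₊) with q'(z) = 8*z + 20; and q'(z₊) = 4*(z₊ - z₋) = 4*sqrt(21).
Therefore J = (2/i) · 2πi · 1/(4*sqrt(21)) = 2*pi/(2*sqrt(21)) = sqrt(21)*pi/21

Final answer: sqrt(21)*pi/21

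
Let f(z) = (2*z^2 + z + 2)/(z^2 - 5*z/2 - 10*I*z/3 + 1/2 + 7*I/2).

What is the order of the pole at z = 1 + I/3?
Factor the denominator:
  z^2 - 5*z/2 - 10*I*z/3 + 1/2 + 7*I/2 = (z - 1 - I/3)*(z - 3/2 - 3*I)

The numerator P(z) = 2*z^2 + z + 2 has P(1 + I/3) = 43/9 + 5*I/3 ≠ 0, so no factor of (z - 1 - I/3) cancels.
Near z = 1 + I/3 we can therefore write f(z) = g(z)/(z - 1 - I/3) with g analytic at 1 + I/3 and g(1 + I/3) ≠ 0 (g is the numerator divided by the remaining denominator factors).

Hence z = 1 + I/3 is a pole of order 1.

Final answer: 1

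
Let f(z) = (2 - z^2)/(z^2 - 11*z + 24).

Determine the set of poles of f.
The singularities of f are the zeros of the denominator. Factoring,
  z^2 - 11*z + 24 = (z - 8)*(z - 3)
so the candidates are z = 8, z = 3.

Check the numerator P(z) = 2 - z^2 at each one:
  P(8) = -62 ≠ 0, so z = 8 is a (simple) pole.
  P(3) = -7 ≠ 0, so z = 3 is a (simple) pole.

Poles of f: {3, 8}

Final answer: {3, 8}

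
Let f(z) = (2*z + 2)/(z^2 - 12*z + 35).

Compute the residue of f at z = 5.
Write f(z) = P(z)/Q(z) with P(z) = 2*z + 2 and Q(z) = z^2 - 12*z + 35.
The denominator factors as Q(z) = (z - 5)*(z - 7), so z = 5 is a simple zero of Q and P is analytic there; z = 5 is therefore a simple pole and
  Res(f, z₀) = P(z₀)/Q'(z₀).

Q'(z) = 2*z - 12, so Q'(5) = -2.
P(5) = 12.

Res(f, 5) = (12)/(-2) = -6

Final answer: -6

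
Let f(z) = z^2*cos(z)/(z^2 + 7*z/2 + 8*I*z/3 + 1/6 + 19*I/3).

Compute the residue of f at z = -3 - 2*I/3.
Write f(z) = P(z)/Q(z) with P(z) = z^2*cos(z) and Q(z) = z^2 + 7*z/2 + 8*I*z/3 + 1/6 + 19*I/3.
The denominator factors as Q(z) = (z + 3 + 2*I/3)*(z + 1/2 + 2*I), so z = -3 - 2*I/3 is a simple zero of Q and P is analytic there; z = -3 - 2*I/3 is therefore a simple pole and
  Res(f, z₀) = P(z₀)/Q'(z₀).

Q'(z) = 2*z + 7/2 + 8*I/3, so Q'(-3 - 2*I/3) = -5/2 + 4*I/3.
P(-3 - 2*I/3) = (77/9 + 4*I)*cos(3 + 2*I/3).

Res(f, -3 - 2*I/3) = ((77/9 + 4*I)*cos(3 + 2*I/3))/(-5/2 + 4*I/3) = (-2 - 8*I/3)*cos(3 + 2*I/3)

Final answer: (-2 - 8*I/3)*cos(3 + 2*I/3)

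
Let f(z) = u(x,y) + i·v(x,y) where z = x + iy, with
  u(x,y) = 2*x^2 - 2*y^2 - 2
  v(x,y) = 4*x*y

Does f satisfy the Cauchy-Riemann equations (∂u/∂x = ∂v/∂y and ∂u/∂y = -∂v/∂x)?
∂u/∂x = 4*x
∂v/∂y = 4*x
∂u/∂y = -4*y
∂v/∂x = 4*y
∂u/∂x = ∂v/∂y and ∂u/∂y = -∂v/∂x hold identically; f is analytic.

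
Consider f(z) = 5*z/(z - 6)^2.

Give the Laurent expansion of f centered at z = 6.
Put w = z - (6), i.e. z = w + 6. The denominator is w^2, so it suffices to rewrite the numerator in powers of w.

P(z) = 5*z
P(w + 6) = 30 + 5*w

Dividing each term by w^2:
  f = 30/w^2 + 5/w

Substituting back w = z - 6:
  f(z) = 30/(z - 6)^2 + 5/(z - 6)

The series is finite because the numerator is a polynomial; the negative powers form the principal part, and the coefficient of 1/(z - 6) gives Res(f, 6) = 5.

Final answer: 30/(z - 6)^2 + 5/(z - 6)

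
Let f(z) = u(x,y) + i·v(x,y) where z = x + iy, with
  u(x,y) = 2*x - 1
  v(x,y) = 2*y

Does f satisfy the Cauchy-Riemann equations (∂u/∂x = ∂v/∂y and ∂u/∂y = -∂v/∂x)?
∂u/∂x = 2
∂v/∂y = 2
∂u/∂y = 0
∂v/∂x = 0
∂u/∂x = ∂v/∂y and ∂u/∂y = -∂v/∂x hold identically; f is analytic.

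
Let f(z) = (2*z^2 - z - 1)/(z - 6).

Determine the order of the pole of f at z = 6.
Factor the denominator:
  z - 6 = (z - 6)

The numerator P(z) = 2*z^2 - z - 1 has P(6) = 65 ≠ 0, so no factor of (z - 6) cancels.
Near z = 6 we can therefore write f(z) = g(z)/(z - 6) with g analytic at 6 and g(6) ≠ 0 (g is just the numerator).

Hence z = 6 is a pole of order 1.

Final answer: 1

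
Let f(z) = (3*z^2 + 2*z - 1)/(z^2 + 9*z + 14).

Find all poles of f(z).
The singularities of f are the zeros of the denominator. Factoring,
  z^2 + 9*z + 14 = (z + 2)*(z + 7)
so the candidates are z = -2, z = -7.

Check the numerator P(z) = 3*z^2 + 2*z - 1 at each one:
  P(-2) = 7 ≠ 0, so z = -2 is a (simple) pole.
  P(-7) = 132 ≠ 0, so z = -7 is a (simple) pole.

Poles of f: {-7, -2}

Final answer: {-7, -2}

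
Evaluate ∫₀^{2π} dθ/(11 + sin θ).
sqrt(30)*pi/30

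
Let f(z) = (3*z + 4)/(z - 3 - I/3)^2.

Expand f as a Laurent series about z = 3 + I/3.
Put w = z - (3 + I/3), i.e. z = w + 3 + I/3. The denominator is w^2, so it suffices to rewrite the numerator in powers of w.

P(z) = 3*z + 4
P(w + 3 + I/3) = 13 + I + 3*w

Dividing each term by w^2:
  f = (13 + I)/w^2 + 3/w

Substituting back w = z - 3 - I/3:
  f(z) = (13 + I)/(z - 3 - I/3)^2 + 3/(z - 3 - I/3)

The series is finite because the numerator is a polynomial; the negative powers form the principal part, and the coefficient of 1/(z - 3 - I/3) gives Res(f, 3 + I/3) = 3.

Final answer: (13 + I)/(z - 3 - I/3)^2 + 3/(z - 3 - I/3)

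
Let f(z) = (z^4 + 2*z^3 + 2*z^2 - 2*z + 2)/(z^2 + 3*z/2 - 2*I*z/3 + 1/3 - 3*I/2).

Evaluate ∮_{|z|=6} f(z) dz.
By the residue theorem, ∮_C f(z) dz = 2πi · (sum of the residues of f at the poles inside |z| = 6).

The denominator factors as (z - I)*(z + 3/2 + I/3), so the singularities of f are simple poles at z = I, z = -3/2 - I/3.
  |I|² = 1 < 36 = 6², so this pole is inside the contour.
  |-3/2 - I/3|² = 85/36 < 36 = 6², so this pole is inside the contour.

With P(z) = z^4 + 2*z^3 + 2*z^2 - 2*z + 2 and Q(z) = z^2 + 3*z/2 - 2*I*z/3 + 1/3 - 3*I/2, each pole is simple, so Res(f, z₀) = P(z₀)/Q'(z₀) with Q'(z) = 2*z + 3/2 - 2*I/3.
  Res(f, I) = P(I)/Q'(I) = (1 - 4*I)/(3/2 + 4*I/3) = -138/145 - 264*I/145
  Res(f, -3/2 - I/3) = P(-3/2 - I/3)/Q'(-3/2 - I/3) = (9205/1296 + 68*I/27)/(-3/2 - 4*I/3) = -36319/10440 + 5533*I/3915

Sum of residues inside C: -319/72 - 11*I/27
∮_C f(z) dz = 2πi · (-319/72 - 11*I/27) = pi*(22/27 - 319*I/36)

Final answer: pi*(22/27 - 319*I/36)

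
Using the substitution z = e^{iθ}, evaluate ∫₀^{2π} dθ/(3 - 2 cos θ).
Call the integral J. The integrand is 2π-periodic and we integrate over a full period, so shifting θ does not change the value (θ → θ + π flips the sign of the trig term). Hence
  J = ∫₀^{2π} dθ/(3 + 2 cos θ).
Put z = e^{iθ}: then cos θ = (z + 1/z)/2, dθ = dz/(iz), and z runs once counterclockwise around |z| = 1:
  J = ∮_{|z|=1} 1/(3 + 2*(z + 1/z)/2) · dz/(iz) = (2/i) ∮_{|z|=1} dz/(2*z^2 + 6*z + 2).
The roots of 2*z^2 + 6*z + 2 are z = (-3 ± sqrt(3^2 - 2^2))/2, with sqrt(5) = sqrt(5); their product is 1, so only z₊ = -3/2 + sqrt(5)/2 lies inside the unit circle (z₋ = -3/2 - sqrt(5)/2 lies outside).
z₊ is a simple zero of q(z) = 2*z^2 + 6*z + 2, so Res(1/q, z₊) = 1/q'(z₊) with q'(z) = 4*z + 6; and q'(z₊) = 2*(z₊ - z₋) = 2*sqrt(5).
Therefore J = (2/i) · 2πi · 1/(2*sqrt(5)) = 2*pi/(sqrt(5)) = 2*sqrt(5)*pi/5

Final answer: 2*sqrt(5)*pi/5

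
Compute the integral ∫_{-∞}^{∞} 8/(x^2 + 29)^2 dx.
Let f(z) = 8/(z^2 + 29)^2. The denominator has no real zeros and deg Q - deg P = 4 ≥ 2, so the integral of f over the upper semicircle |z| = R tends to 0 as R → ∞. Closing the contour in the upper half-plane,
  ∫_{-∞}^{∞} f(x) dx = 2πi · Σ Res(f, z_k)  over the poles with Im z_k > 0.

Zeros of the denominator: z^2 + 29 = 0 gives z = ±sqrt(29)*I.
Upper half-plane: z = sqrt(29)*I (a pole of order 2).

Write f(z) = g(z)/(z - sqrt(29)*I)^2 with g(z) = 8/(z + sqrt(29)*I)^2. For a double pole, Res(f, z₀) = g'(z₀):
  g'(z) = -16/(z + sqrt(29)*I)^3
  Res(f, sqrt(29)*I) = g'(sqrt(29)*I) = -2*sqrt(29)*I/841

∫_{-∞}^{∞} f(x) dx = 2πi · (-2*sqrt(29)*I/841) = 4*sqrt(29)*pi/841

Final answer: 4*sqrt(29)*pi/841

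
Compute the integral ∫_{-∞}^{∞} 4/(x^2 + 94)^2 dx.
Let f(z) = 4/(z^2 + 94)^2. The denominator has no real zeros and deg Q - deg P = 4 ≥ 2, so the integral of f over the upper semicircle |z| = R tends to 0 as R → ∞. Closing the contour in the upper half-plane,
  ∫_{-∞}^{∞} f(x) dx = 2πi · Σ Res(f, z_k)  over the poles with Im z_k > 0.

Zeros of the denominator: z^2 + 94 = 0 gives z = ±sqrt(94)*I.
Upper half-plane: z = sqrt(94)*I (a pole of order 2).

Write f(z) = g(z)/(z - sqrt(94)*I)^2 with g(z) = 4/(z + sqrt(94)*I)^2. For a double pole, Res(f, z₀) = g'(z₀):
  g'(z) = -8/(z + sqrt(94)*I)^3
  Res(f, sqrt(94)*I) = g'(sqrt(94)*I) = -sqrt(94)*I/8836

∫_{-∞}^{∞} f(x) dx = 2πi · (-sqrt(94)*I/8836) = sqrt(94)*pi/4418

Final answer: sqrt(94)*pi/4418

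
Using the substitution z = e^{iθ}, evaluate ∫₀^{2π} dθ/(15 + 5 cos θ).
sqrt(2)*pi/10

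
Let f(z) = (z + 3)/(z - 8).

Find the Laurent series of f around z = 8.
11/(z - 8) + 1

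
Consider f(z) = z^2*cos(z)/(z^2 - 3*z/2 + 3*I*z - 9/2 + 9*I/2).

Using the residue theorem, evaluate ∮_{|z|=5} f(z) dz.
pi*(72/13 + 48*I/13)*cos(3 - 3*I) + pi*(6/13 - 9*I/13)*cos(3/2)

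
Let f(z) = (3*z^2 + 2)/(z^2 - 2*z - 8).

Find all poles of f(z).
The singularities of f are the zeros of the denominator. Factoring,
  z^2 - 2*z - 8 = (z + 2)*(z - 4)
so the candidates are z = -2, z = 4.

Check the numerator P(z) = 3*z^2 + 2 at each one:
  P(-2) = 14 ≠ 0, so z = -2 is a (simple) pole.
  P(4) = 50 ≠ 0, so z = 4 is a (simple) pole.

Poles of f: {-2, 4}

Final answer: {-2, 4}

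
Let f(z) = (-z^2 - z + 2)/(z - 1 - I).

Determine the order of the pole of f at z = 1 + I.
1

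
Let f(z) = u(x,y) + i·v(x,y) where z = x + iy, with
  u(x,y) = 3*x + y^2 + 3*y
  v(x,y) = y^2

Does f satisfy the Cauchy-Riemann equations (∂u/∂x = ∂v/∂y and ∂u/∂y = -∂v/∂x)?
∂u/∂x = 3
∂v/∂y = 2*y
∂u/∂y = 2*y + 3
∂v/∂x = 0
∂u/∂x ≠ ∂v/∂y and ∂u/∂y ≠ -∂v/∂x; the Cauchy-Riemann equations are not satisfied, so f is not analytic.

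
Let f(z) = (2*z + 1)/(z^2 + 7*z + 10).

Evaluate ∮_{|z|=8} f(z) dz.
By the residue theorem, ∮_C f(z) dz = 2πi · (sum of the residues of f at the poles inside |z| = 8).

The denominator factors as (z + 2)*(z + 5), so the singularities of f are simple poles at z = -2, z = -5.
  |-2|² = 4 < 64 = 8², so this pole is inside the contour.
  |-5|² = 25 < 64 = 8², so this pole is inside the contour.

With P(z) = 2*z + 1 and Q(z) = z^2 + 7*z + 10, each pole is simple, so Res(f, z₀) = P(z₀)/Q'(z₀) with Q'(z) = 2*z + 7.
  Res(f, -2) = P(-2)/Q'(-2) = (-3)/(3) = -1
  Res(f, -5) = P(-5)/Q'(-5) = (-9)/(-3) = 3

Sum of residues inside C: 2
∮_C f(z) dz = 2πi · (2) = 4*I*pi

Final answer: 4*I*pi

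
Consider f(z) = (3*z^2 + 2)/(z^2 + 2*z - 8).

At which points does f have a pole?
{-4, 2}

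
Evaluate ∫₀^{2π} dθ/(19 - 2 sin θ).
Call the integral J. The integrand is 2π-periodic and we integrate over a full period, so shifting θ does not change the value (θ → θ + π/2 turns sin θ into cos θ; θ → θ + π flips the sign of the trig term). Hence
  J = ∫₀^{2π} dθ/(19 + 2 cos θ).
Put z = e^{iθ}: then cos θ = (z + 1/z)/2, dθ = dz/(iz), and z runs once counterclockwise around |z| = 1:
  J = ∮_{|z|=1} 1/(19 + 2*(z + 1/z)/2) · dz/(iz) = (2/i) ∮_{|z|=1} dz/(2*z^2 + 38*z + 2).
The roots of 2*z^2 + 38*z + 2 are z = (-19 ± sqrt(19^2 - 2^2))/2, with sqrt(357) = sqrt(357); their product is 1, so only z₊ = -19/2 + sqrt(357)/2 lies inside the unit circle (z₋ = -19/2 - sqrt(357)/2 lies outside).
z₊ is a simple zero of q(z) = 2*z^2 + 38*z + 2, so Res(1/q, z₊) = 1/q'(z₊) with q'(z) = 4*z + 38; and q'(z₊) = 2*(z₊ - z₋) = 2*sqrt(357).
Therefore J = (2/i) · 2πi · 1/(2*sqrt(357)) = 2*pi/(sqrt(357)) = 2*sqrt(357)*pi/357

Final answer: 2*sqrt(357)*pi/357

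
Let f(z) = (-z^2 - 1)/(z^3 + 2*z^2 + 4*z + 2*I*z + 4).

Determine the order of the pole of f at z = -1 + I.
Factor the denominator:
  z^3 + 2*z^2 + 4*z + 2*I*z + 4 = (z + 1 - I)^2*(z + 2*I)

The numerator P(z) = -z^2 - 1 has P(-1 + I) = -1 + 2*I ≠ 0, so no factor of (z + 1 - I) cancels.
Near z = -1 + I we can therefore write f(z) = g(z)/(z + 1 - I)^2 with g analytic at -1 + I and g(-1 + I) ≠ 0 (g is the numerator divided by the remaining denominator factors).

Hence z = -1 + I is a pole of order 2.

Final answer: 2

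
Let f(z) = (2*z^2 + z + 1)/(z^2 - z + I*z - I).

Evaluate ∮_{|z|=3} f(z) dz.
By the residue theorem, ∮_C f(z) dz = 2πi · (sum of the residues of f at the poles inside |z| = 3).

The denominator factors as (z + I)*(z - 1), so the singularities of f are simple poles at z = -I, z = 1.
  |-I|² = 1 < 9 = 3², so this pole is inside the contour.
  |1|² = 1 < 9 = 3², so this pole is inside the contour.

With P(z) = 2*z^2 + z + 1 and Q(z) = z^2 - z + I*z - I, each pole is simple, so Res(f, z₀) = P(z₀)/Q'(z₀) with Q'(z) = 2*z - 1 + I.
  Res(f, -I) = P(-I)/Q'(-I) = (-1 - I)/(-1 - I) = 1
  Res(f, 1) = P(1)/Q'(1) = (4)/(1 + I) = 2 - 2*I

Sum of residues inside C: 3 - 2*I
∮_C f(z) dz = 2πi · (3 - 2*I) = pi*(4 + 6*I)

Final answer: pi*(4 + 6*I)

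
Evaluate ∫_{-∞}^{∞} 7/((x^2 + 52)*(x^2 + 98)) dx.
pi*(-13*sqrt(2) + 7*sqrt(13))/1196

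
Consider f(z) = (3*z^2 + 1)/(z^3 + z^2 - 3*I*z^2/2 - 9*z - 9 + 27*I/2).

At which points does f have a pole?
{-3, -1 + 3*I/2, 3}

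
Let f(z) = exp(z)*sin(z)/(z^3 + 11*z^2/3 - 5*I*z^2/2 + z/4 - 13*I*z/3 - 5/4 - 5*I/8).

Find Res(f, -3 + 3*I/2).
Write f(z) = P(z)/Q(z) with P(z) = exp(z)*sin(z) and Q(z) = z^3 + 11*z^2/3 - 5*I*z^2/2 + z/4 - 13*I*z/3 - 5/4 - 5*I/8.
The denominator factors as Q(z) = (z + 3 - 3*I/2)*(z + 2/3 - I/2)*(z - I/2), so z = -3 + 3*I/2 is a simple zero of Q and P is analytic there; z = -3 + 3*I/2 is therefore a simple pole and
  Res(f, z₀) = P(z₀)/Q'(z₀).

Q'(z) = 3*z^2 + 22*z/3 - 5*I*z + 1/4 - 13*I/3, so Q'(-3 + 3*I/2) = 6 - 16*I/3.
P(-3 + 3*I/2) = -exp(-3 + 3*I/2)*sin(3 - 3*I/2).

Res(f, -3 + 3*I/2) = (-exp(-3 + 3*I/2)*sin(3 - 3*I/2))/(6 - 16*I/3) = (-27/290 - 12*I/145)*exp(-3 + 3*I/2)*sin(3 - 3*I/2)

Final answer: (-27/290 - 12*I/145)*exp(-3 + 3*I/2)*sin(3 - 3*I/2)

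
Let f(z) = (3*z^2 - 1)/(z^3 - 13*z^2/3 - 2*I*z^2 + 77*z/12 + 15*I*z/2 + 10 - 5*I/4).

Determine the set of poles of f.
{-2/3 + I/2, 2 + 3*I, 3 - 3*I/2}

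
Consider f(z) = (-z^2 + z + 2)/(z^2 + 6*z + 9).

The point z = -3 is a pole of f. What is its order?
2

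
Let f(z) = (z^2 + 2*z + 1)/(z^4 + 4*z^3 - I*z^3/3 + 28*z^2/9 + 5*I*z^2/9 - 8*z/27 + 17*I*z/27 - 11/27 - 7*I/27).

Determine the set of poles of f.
{-3 + 2*I/3, -1/3 - I/3, 1/3}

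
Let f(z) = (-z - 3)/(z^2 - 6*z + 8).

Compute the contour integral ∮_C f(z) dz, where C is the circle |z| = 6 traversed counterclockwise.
By the residue theorem, ∮_C f(z) dz = 2πi · (sum of the residues of f at the poles inside |z| = 6).

The denominator factors as (z - 2)*(z - 4), so the singularities of f are simple poles at z = 2, z = 4.
  |2|² = 4 < 36 = 6², so this pole is inside the contour.
  |4|² = 16 < 36 = 6², so this pole is inside the contour.

With P(z) = -z - 3 and Q(z) = z^2 - 6*z + 8, each pole is simple, so Res(f, z₀) = P(z₀)/Q'(z₀) with Q'(z) = 2*z - 6.
  Res(f, 2) = P(2)/Q'(2) = (-5)/(-2) = 5/2
  Res(f, 4) = P(4)/Q'(4) = (-7)/(2) = -7/2

Sum of residues inside C: -1
∮_C f(z) dz = 2πi · (-1) = -2*I*pi

Final answer: -2*I*pi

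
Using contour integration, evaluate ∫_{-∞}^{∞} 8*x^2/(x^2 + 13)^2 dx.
Let f(z) = 8*z^2/(z^2 + 13)^2. The denominator has no real zeros and deg Q - deg P = 2 ≥ 2, so the integral of f over the upper semicircle |z| = R tends to 0 as R → ∞. Closing the contour in the upper half-plane,
  ∫_{-∞}^{∞} f(x) dx = 2πi · Σ Res(f, z_k)  over the poles with Im z_k > 0.

Zeros of the denominator: z^2 + 13 = 0 gives z = ±sqrt(13)*I.
Upper half-plane: z = sqrt(13)*I (a pole of order 2).

Write f(z) = g(z)/(z - sqrt(13)*I)^2 with g(z) = 8*z^2/(z + sqrt(13)*I)^2. For a double pole, Res(f, z₀) = g'(z₀):
  g'(z) = 16*sqrt(13)*I*z/(z + sqrt(13)*I)^3
  Res(f, sqrt(13)*I) = g'(sqrt(13)*I) = -2*sqrt(13)*I/13

∫_{-∞}^{∞} f(x) dx = 2πi · (-2*sqrt(13)*I/13) = 4*sqrt(13)*pi/13

Final answer: 4*sqrt(13)*pi/13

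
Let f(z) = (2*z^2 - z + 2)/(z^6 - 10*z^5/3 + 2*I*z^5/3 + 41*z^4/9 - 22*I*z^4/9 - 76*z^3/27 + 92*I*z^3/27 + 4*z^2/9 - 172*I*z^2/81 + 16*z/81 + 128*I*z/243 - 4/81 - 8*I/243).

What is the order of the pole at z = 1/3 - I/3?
4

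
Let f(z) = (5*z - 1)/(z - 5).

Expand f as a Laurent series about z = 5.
24/(z - 5) + 5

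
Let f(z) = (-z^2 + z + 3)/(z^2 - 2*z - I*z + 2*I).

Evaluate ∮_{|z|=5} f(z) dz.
By the residue theorem, ∮_C f(z) dz = 2πi · (sum of the residues of f at the poles inside |z| = 5).

The denominator factors as (z - I)*(z - 2), so the singularities of f are simple poles at z = I, z = 2.
  |I|² = 1 < 25 = 5², so this pole is inside the contour.
  |2|² = 4 < 25 = 5², so this pole is inside the contour.

With P(z) = -z^2 + z + 3 and Q(z) = z^2 - 2*z - I*z + 2*I, each pole is simple, so Res(f, z₀) = P(z₀)/Q'(z₀) with Q'(z) = 2*z - 2 - I.
  Res(f, I) = P(I)/Q'(I) = (4 + I)/(-2 + I) = -7/5 - 6*I/5
  Res(f, 2) = P(2)/Q'(2) = (1)/(2 - I) = 2/5 + I/5

Sum of residues inside C: -1 - I
∮_C f(z) dz = 2πi · (-1 - I) = pi*(2 - 2*I)

Final answer: pi*(2 - 2*I)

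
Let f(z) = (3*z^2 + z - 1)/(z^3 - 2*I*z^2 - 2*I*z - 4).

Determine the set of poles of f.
The singularities of f are the zeros of the denominator. Factoring,
  z^3 - 2*I*z^2 - 2*I*z - 4 = (z - 2*I)*(z - 1 - I)*(z + 1 + I)
so the candidates are z = 2*I, z = 1 + I, z = -1 - I.

Check the numerator P(z) = 3*z^2 + z - 1 at each one:
  P(2*I) = -13 + 2*I ≠ 0, so z = 2*I is a (simple) pole.
  P(1 + I) = 7*I ≠ 0, so z = 1 + I is a (simple) pole.
  P(-1 - I) = -2 + 5*I ≠ 0, so z = -1 - I is a (simple) pole.

Poles of f: {-1 - I, 2*I, 1 + I}

Final answer: {-1 - I, 2*I, 1 + I}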